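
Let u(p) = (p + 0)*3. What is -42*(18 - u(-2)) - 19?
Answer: -1027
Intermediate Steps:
u(p) = 3*p (u(p) = p*3 = 3*p)
-42*(18 - u(-2)) - 19 = -42*(18 - 3*(-2)) - 19 = -42*(18 - 1*(-6)) - 19 = -42*(18 + 6) - 19 = -42*24 - 19 = -1008 - 19 = -1027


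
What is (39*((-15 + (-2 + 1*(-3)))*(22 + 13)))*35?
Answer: -955500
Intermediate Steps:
(39*((-15 + (-2 + 1*(-3)))*(22 + 13)))*35 = (39*((-15 + (-2 - 3))*35))*35 = (39*((-15 - 5)*35))*35 = (39*(-20*35))*35 = (39*(-700))*35 = -27300*35 = -955500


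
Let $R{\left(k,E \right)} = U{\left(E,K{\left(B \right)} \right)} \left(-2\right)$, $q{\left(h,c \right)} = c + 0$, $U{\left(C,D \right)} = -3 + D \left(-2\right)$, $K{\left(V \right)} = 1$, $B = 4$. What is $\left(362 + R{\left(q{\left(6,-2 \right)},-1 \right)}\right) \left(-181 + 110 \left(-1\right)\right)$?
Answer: $-108252$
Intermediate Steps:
$U{\left(C,D \right)} = -3 - 2 D$
$q{\left(h,c \right)} = c$
$R{\left(k,E \right)} = 10$ ($R{\left(k,E \right)} = \left(-3 - 2\right) \left(-2\right) = \left(-5\right) \left(-2\right) = 10$)
$\left(362 + R{\left(q{\left(6,-2 \right)},-1 \right)}\right) \left(-181 + 110 \left(-1\right)\right) = \left(362 + 10\right) \left(-181 + 110 \left(-1\right)\right) = 372 \left(-181 - 110\right) = 372 \left(-291\right) = -108252$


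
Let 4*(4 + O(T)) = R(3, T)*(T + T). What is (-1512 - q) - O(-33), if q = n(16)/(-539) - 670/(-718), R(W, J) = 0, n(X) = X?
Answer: -291974329/193501 ≈ -1508.9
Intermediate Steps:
q = 174821/193501 (q = 16/(-539) - 670/(-718) = 16*(-1/539) - 670*(-1/718) = -16/539 + 335/359 = 174821/193501 ≈ 0.90346)
O(T) = -4 (O(T) = -4 + (0*(T + T))/4 = -4 + (0*(2*T))/4 = -4 + (¼)*0 = -4 + 0 = -4)
(-1512 - q) - O(-33) = (-1512 - 1*174821/193501) - 1*(-4) = (-1512 - 174821/193501) + 4 = -292748333/193501 + 4 = -291974329/193501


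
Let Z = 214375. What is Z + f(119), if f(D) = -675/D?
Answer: 25509950/119 ≈ 2.1437e+5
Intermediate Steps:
Z + f(119) = 214375 - 675/119 = 25509950/119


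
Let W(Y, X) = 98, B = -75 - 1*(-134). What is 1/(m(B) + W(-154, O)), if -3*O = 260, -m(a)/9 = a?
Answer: -1/433 ≈ -0.0023095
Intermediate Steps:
B = 59 (B = -75 + 134 = 59)
m(a) = -9*a
O = -260/3 (O = -⅓*260 = -260/3 ≈ -86.667)
1/(m(B) + W(-154, O)) = 1/(-9*59 + 98) = 1/(-531 + 98) = 1/(-433) = -1/433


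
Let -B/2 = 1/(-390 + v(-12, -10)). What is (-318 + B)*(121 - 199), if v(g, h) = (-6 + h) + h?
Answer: 198429/8 ≈ 24804.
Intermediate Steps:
v(g, h) = -6 + 2*h
B = 1/208 (B = -2/(-390 + (-6 + 2*(-10))) = -2/(-390 + (-6 - 20)) = -2/(-390 - 26) = -2/(-416) = -2*(-1/416) = 1/208 ≈ 0.0048077)
(-318 + B)*(121 - 199) = (-318 + 1/208)*(121 - 199) = -66143/208*(-78) = 198429/8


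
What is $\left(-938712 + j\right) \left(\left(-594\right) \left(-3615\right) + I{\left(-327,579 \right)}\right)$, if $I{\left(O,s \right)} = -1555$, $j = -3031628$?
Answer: $-8519376906700$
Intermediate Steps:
$\left(-938712 + j\right) \left(\left(-594\right) \left(-3615\right) + I{\left(-327,579 \right)}\right) = \left(-938712 - 3031628\right) \left(\left(-594\right) \left(-3615\right) - 1555\right) = - 3970340 \left(2147310 - 1555\right) = \left(-3970340\right) 2145755 = -8519376906700$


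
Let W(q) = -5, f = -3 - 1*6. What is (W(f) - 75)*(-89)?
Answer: 7120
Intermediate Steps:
f = -9 (f = -3 - 6 = -9)
(W(f) - 75)*(-89) = (-5 - 75)*(-89) = -80*(-89) = 7120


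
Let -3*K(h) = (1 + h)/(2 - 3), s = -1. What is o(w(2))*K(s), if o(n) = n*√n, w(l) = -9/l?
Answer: 0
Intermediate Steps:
o(n) = n^(3/2)
K(h) = ⅓ + h/3 (K(h) = -(1 + h)/(3*(2 - 3)) = -(1 + h)/(3*(-1)) = -(1 + h)*(-1)/3 = -(-1 - h)/3 = ⅓ + h/3)
o(w(2))*K(s) = (-9/2)^(3/2)*(⅓ + (⅓)*(-1)) = (-9*½)^(3/2)*(⅓ - ⅓) = (-9/2)^(3/2)*0 = -27*I*√2/4*0 = 0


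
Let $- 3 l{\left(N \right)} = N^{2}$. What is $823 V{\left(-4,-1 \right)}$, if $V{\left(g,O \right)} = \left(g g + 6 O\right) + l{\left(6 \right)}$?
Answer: $-1646$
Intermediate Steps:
$l{\left(N \right)} = - \frac{N^{2}}{3}$
$V{\left(g,O \right)} = -12 + g^{2} + 6 O$ ($V{\left(g,O \right)} = \left(g g + 6 O\right) - \frac{6^{2}}{3} = \left(g^{2} + 6 O\right) - 12 = -12 + g^{2} + 6 O$)
$823 V{\left(-4,-1 \right)} = 823 \left(-12 + \left(-4\right)^{2} + 6 \left(-1\right)\right) = 823 \left(-12 + 16 - 6\right) = 823 \left(-2\right) = -1646$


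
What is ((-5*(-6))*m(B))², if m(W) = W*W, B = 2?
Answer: 14400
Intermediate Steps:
m(W) = W²
((-5*(-6))*m(B))² = (-5*(-6)*2²)² = (30*4)² = 120² = 14400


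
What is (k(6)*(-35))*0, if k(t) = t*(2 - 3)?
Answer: 0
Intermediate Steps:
k(t) = -t (k(t) = t*(-1) = -t)
(k(6)*(-35))*0 = (-1*6*(-35))*0 = -6*(-35)*0 = 210*0 = 0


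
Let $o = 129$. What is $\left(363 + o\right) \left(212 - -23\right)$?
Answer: $115620$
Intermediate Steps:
$\left(363 + o\right) \left(212 - -23\right) = \left(363 + 129\right) \left(212 - -23\right) = 492 \left(212 + 23\right) = 492 \cdot 235 = 115620$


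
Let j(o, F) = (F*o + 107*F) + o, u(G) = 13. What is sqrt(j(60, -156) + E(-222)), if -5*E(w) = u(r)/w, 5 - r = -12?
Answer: I*sqrt(32024728770)/1110 ≈ 161.22*I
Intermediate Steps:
r = 17 (r = 5 - 1*(-12) = 5 + 12 = 17)
j(o, F) = o + 107*F + F*o (j(o, F) = (107*F + F*o) + o = o + 107*F + F*o)
E(w) = -13/(5*w)
sqrt(j(60, -156) + E(-222)) = sqrt((60 + 107*(-156) - 156*60) - 13/5/(-222)) = sqrt((60 - 16692 - 9360) - 13/5*(-1/222)) = sqrt(-25992 + 13/1110) = sqrt(-28851107/1110) = I*sqrt(32024728770)/1110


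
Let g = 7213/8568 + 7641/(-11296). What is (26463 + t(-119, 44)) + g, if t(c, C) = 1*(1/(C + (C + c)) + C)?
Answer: 9941195354051/375038496 ≈ 26507.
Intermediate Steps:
g = 2001245/12098016 (g = 7213*(1/8568) + 7641*(-1/11296) = 7213/8568 - 7641/11296 = 2001245/12098016 ≈ 0.16542)
t(c, C) = C + 1/(c + 2*C) (t(c, C) = 1*(1/(c + 2*C) + C) = 1*(C + 1/(c + 2*C)) = C + 1/(c + 2*C))
(26463 + t(-119, 44)) + g = (26463 + (1 + 2*44² + 44*(-119))/(-119 + 2*44)) + 2001245/12098016 = (26463 + (1 + 2*1936 - 5236)/(-119 + 88)) + 2001245/12098016 = (26463 + (1 + 3872 - 5236)/(-31)) + 2001245/12098016 = (26463 - 1/31*(-1363)) + 2001245/12098016 = (26463 + 1363/31) + 2001245/12098016 = 821716/31 + 2001245/12098016 = 9941195354051/375038496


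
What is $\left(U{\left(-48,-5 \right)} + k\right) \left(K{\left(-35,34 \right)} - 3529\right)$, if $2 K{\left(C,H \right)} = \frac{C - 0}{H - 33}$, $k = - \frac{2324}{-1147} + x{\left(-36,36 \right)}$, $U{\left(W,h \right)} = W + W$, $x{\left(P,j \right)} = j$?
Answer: $\frac{235828064}{1147} \approx 2.056 \cdot 10^{5}$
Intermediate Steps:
$U{\left(W,h \right)} = 2 W$
$k = \frac{43616}{1147}$ ($k = - \frac{2324}{-1147} + 36 = \left(-2324\right) \left(- \frac{1}{1147}\right) + 36 = \frac{2324}{1147} + 36 = \frac{43616}{1147} \approx 38.026$)
$K{\left(C,H \right)} = \frac{C}{2 \left(-33 + H\right)}$ ($K{\left(C,H \right)} = \frac{\left(C - 0\right) \frac{1}{H - 33}}{2} = \frac{\left(C + 0\right) \frac{1}{-33 + H}}{2} = \frac{C \frac{1}{-33 + H}}{2} = \frac{C}{2 \left(-33 + H\right)}$)
$\left(U{\left(-48,-5 \right)} + k\right) \left(K{\left(-35,34 \right)} - 3529\right) = \left(2 \left(-48\right) + \frac{43616}{1147}\right) \left(\frac{1}{2} \left(-35\right) \frac{1}{-33 + 34} - 3529\right) = \left(-96 + \frac{43616}{1147}\right) \left(\frac{1}{2} \left(-35\right) 1^{-1} - 3529\right) = - \frac{66496 \left(\frac{1}{2} \left(-35\right) 1 - 3529\right)}{1147} = - \frac{66496 \left(- \frac{35}{2} - 3529\right)}{1147} = \left(- \frac{66496}{1147}\right) \left(- \frac{7093}{2}\right) = \frac{235828064}{1147}$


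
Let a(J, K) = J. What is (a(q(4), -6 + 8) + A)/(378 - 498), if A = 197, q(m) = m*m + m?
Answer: -217/120 ≈ -1.8083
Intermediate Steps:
q(m) = m + m² (q(m) = m² + m = m + m²)
(a(q(4), -6 + 8) + A)/(378 - 498) = (4*(1 + 4) + 197)/(378 - 498) = (4*5 + 197)/(-120) = (20 + 197)*(-1/120) = 217*(-1/120) = -217/120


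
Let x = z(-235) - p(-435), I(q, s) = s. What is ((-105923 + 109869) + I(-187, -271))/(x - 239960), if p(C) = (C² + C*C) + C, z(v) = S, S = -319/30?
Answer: -110250/18539569 ≈ -0.0059467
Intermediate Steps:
S = -319/30 (S = -319*1/30 = -319/30 ≈ -10.633)
z(v) = -319/30
p(C) = C + 2*C² (p(C) = (C² + C²) + C = 2*C² + C = C + 2*C²)
x = -11340769/30 (x = -319/30 - (-435)*(1 + 2*(-435)) = -319/30 - (-435)*(1 - 870) = -319/30 - (-435)*(-869) = -319/30 - 1*378015 = -319/30 - 378015 = -11340769/30 ≈ -3.7803e+5)
((-105923 + 109869) + I(-187, -271))/(x - 239960) = ((-105923 + 109869) - 271)/(-11340769/30 - 239960) = (3946 - 271)/(-18539569/30) = 3675*(-30/18539569) = -110250/18539569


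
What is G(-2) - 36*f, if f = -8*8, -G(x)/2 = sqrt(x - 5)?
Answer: 2304 - 2*I*sqrt(7) ≈ 2304.0 - 5.2915*I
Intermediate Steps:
G(x) = -2*sqrt(-5 + x) (G(x) = -2*sqrt(x - 5) = -2*sqrt(-5 + x))
f = -64
G(-2) - 36*f = -2*sqrt(-5 - 2) - 36*(-64) = -2*I*sqrt(7) + 2304 = 2304 - 2*I*sqrt(7)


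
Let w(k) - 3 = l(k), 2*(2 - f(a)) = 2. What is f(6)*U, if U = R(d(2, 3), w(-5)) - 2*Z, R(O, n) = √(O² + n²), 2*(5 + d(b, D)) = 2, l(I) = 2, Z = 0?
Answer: √41 ≈ 6.4031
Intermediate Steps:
f(a) = 1 (f(a) = 2 - ½*2 = 2 - 1 = 1)
w(k) = 5 (w(k) = 3 + 2 = 5)
d(b, D) = -4 (d(b, D) = -5 + (½)*2 = -5 + 1 = -4)
U = √41 (U = √((-4)² + 5²) - 2*0 = √(16 + 25) + 0 = √41 + 0 = √41 ≈ 6.4031)
f(6)*U = 1*√41 = √41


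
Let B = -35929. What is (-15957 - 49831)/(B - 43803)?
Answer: 16447/19933 ≈ 0.82511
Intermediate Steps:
(-15957 - 49831)/(B - 43803) = (-15957 - 49831)/(-35929 - 43803) = -65788/(-79732) = -65788*(-1/79732) = 16447/19933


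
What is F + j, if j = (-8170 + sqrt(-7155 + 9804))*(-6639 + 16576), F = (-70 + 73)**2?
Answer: -81185281 + 9937*sqrt(2649) ≈ -8.0674e+7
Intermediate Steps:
F = 9 (F = 3**2 = 9)
j = -81185290 + 9937*sqrt(2649) (j = (-8170 + sqrt(2649))*9937 = -81185290 + 9937*sqrt(2649) ≈ -8.0674e+7)
F + j = 9 + (-81185290 + 9937*sqrt(2649)) = -81185281 + 9937*sqrt(2649)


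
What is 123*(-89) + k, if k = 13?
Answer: -10934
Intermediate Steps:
123*(-89) + k = 123*(-89) + 13 = -10947 + 13 = -10934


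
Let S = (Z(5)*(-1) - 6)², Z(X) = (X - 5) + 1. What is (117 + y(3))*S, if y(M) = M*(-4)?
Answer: 5145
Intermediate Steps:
Z(X) = -4 + X (Z(X) = (-5 + X) + 1 = -4 + X)
y(M) = -4*M
S = 49 (S = ((-4 + 5)*(-1) - 6)² = (1*(-1) - 6)² = (-1 - 6)² = (-7)² = 49)
(117 + y(3))*S = (117 - 4*3)*49 = (117 - 12)*49 = 105*49 = 5145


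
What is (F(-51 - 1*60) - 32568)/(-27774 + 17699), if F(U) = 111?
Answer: 1047/325 ≈ 3.2215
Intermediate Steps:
(F(-51 - 1*60) - 32568)/(-27774 + 17699) = (111 - 32568)/(-27774 + 17699) = -32457/(-10075) = -32457*(-1/10075) = 1047/325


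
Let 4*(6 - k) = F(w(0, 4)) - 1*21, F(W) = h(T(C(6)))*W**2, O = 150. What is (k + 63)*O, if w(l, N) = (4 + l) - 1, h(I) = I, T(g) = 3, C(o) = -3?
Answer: 10125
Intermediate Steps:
w(l, N) = 3 + l
F(W) = 3*W**2
k = 9/2 (k = 6 - (3*(3 + 0)**2 - 1*21)/4 = 6 - (3*3**2 - 21)/4 = 6 - (3*9 - 21)/4 = 6 - (27 - 21)/4 = 6 - 1/4*6 = 6 - 3/2 = 9/2 ≈ 4.5000)
(k + 63)*O = (9/2 + 63)*150 = (135/2)*150 = 10125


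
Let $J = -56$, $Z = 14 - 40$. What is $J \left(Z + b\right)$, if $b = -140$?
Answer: $9296$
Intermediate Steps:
$Z = -26$
$J \left(Z + b\right) = - 56 \left(-26 - 140\right) = \left(-56\right) \left(-166\right) = 9296$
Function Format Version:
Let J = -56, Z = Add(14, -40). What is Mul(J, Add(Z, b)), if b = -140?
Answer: 9296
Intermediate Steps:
Z = -26
Mul(J, Add(Z, b)) = Mul(-56, Add(-26, -140)) = Mul(-56, -166) = 9296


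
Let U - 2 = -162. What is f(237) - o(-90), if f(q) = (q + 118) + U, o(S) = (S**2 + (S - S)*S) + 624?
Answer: -8529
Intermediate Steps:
U = -160 (U = 2 - 162 = -160)
o(S) = 624 + S**2 (o(S) = (S**2 + 0*S) + 624 = (S**2 + 0) + 624 = S**2 + 624 = 624 + S**2)
f(q) = -42 + q (f(q) = (q + 118) - 160 = (118 + q) - 160 = -42 + q)
f(237) - o(-90) = (-42 + 237) - (624 + (-90)**2) = 195 - (624 + 8100) = 195 - 1*8724 = 195 - 8724 = -8529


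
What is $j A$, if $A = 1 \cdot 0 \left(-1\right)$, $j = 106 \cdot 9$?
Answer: $0$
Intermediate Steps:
$j = 954$
$A = 0$ ($A = 0 \left(-1\right) = 0$)
$j A = 954 \cdot 0 = 0$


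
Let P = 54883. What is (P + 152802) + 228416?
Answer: 436101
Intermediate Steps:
(P + 152802) + 228416 = (54883 + 152802) + 228416 = 207685 + 228416 = 436101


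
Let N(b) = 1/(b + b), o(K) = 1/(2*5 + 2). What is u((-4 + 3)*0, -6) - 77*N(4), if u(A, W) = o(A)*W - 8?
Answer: -145/8 ≈ -18.125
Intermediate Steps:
o(K) = 1/12 (o(K) = 1/(10 + 2) = 1/12)
N(b) = 1/(2*b)
u(A, W) = -8 + W/12 (u(A, W) = W/12 - 8 = -8 + W/12)
u((-4 + 3)*0, -6) - 77*N(4) = (-8 + (1/12)*(-6)) - 77/(2*4) = (-8 - 1/2) - 77/(2*4) = -17/2 - 77*1/8 = -17/2 - 77/8 = -145/8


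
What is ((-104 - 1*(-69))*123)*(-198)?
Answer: 852390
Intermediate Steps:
((-104 - 1*(-69))*123)*(-198) = ((-104 + 69)*123)*(-198) = -35*123*(-198) = -4305*(-198) = 852390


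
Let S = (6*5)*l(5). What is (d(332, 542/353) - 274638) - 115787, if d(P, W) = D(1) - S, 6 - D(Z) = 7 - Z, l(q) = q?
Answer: -390575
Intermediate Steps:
D(Z) = -1 + Z (D(Z) = 6 - (7 - Z) = 6 + (-7 + Z) = -1 + Z)
S = 150 (S = (6*5)*5 = 30*5 = 150)
d(P, W) = -150 (d(P, W) = (-1 + 1) - 1*150 = 0 - 150 = -150)
(d(332, 542/353) - 274638) - 115787 = (-150 - 274638) - 115787 = -274788 - 115787 = -390575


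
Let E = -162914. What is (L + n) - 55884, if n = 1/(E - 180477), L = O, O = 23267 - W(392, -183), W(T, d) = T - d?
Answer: -11397834073/343391 ≈ -33192.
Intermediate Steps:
O = 22692 (O = 23267 - (392 - 1*(-183)) = 23267 - (392 + 183) = 23267 - 1*575 = 23267 - 575 = 22692)
L = 22692
n = -1/343391 (n = 1/(-162914 - 180477) = 1/(-343391) = -1/343391 ≈ -2.9121e-6)
(L + n) - 55884 = (22692 - 1/343391) - 55884 = 7792228571/343391 - 55884 = -11397834073/343391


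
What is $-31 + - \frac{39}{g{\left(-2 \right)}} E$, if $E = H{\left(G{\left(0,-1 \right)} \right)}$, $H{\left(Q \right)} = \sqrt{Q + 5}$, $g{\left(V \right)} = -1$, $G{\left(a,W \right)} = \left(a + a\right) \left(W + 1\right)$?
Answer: $-31 + 39 \sqrt{5} \approx 56.207$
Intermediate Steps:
$G{\left(a,W \right)} = 2 a \left(1 + W\right)$
$H{\left(Q \right)} = \sqrt{5 + Q}$
$E = \sqrt{5}$ ($E = \sqrt{5 + 2 \cdot 0 \left(1 - 1\right)} = \sqrt{5 + 2 \cdot 0 \cdot 0} = \sqrt{5 + 0} = \sqrt{5} \approx 2.2361$)
$-31 + - \frac{39}{g{\left(-2 \right)}} E = -31 + - \frac{39}{-1} \sqrt{5} = -31 + \left(-39\right) \left(-1\right) \sqrt{5} = -31 + 39 \sqrt{5}$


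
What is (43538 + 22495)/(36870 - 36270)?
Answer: 22011/200 ≈ 110.05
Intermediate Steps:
(43538 + 22495)/(36870 - 36270) = 66033/600 = 66033*(1/600) = 22011/200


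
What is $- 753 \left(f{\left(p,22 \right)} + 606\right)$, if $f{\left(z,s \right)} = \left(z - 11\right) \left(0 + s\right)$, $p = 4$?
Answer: $-340356$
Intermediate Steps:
$f{\left(z,s \right)} = s \left(-11 + z\right)$ ($f{\left(z,s \right)} = \left(-11 + z\right) s = s \left(-11 + z\right)$)
$- 753 \left(f{\left(p,22 \right)} + 606\right) = - 753 \left(22 \left(-11 + 4\right) + 606\right) = - 753 \left(22 \left(-7\right) + 606\right) = - 753 \left(-154 + 606\right) = \left(-753\right) 452 = -340356$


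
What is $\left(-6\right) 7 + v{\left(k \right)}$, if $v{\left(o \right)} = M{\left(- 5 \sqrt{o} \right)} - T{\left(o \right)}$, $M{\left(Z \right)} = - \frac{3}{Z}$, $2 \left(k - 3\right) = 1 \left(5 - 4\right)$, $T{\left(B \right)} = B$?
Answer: $- \frac{91}{2} + \frac{3 \sqrt{14}}{35} \approx -45.179$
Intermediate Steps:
$k = \frac{7}{2}$ ($k = 3 + \frac{1 \left(5 - 4\right)}{2} = 3 + \frac{1 \cdot 1}{2} = 3 + \frac{1}{2} \cdot 1 = 3 + \frac{1}{2} = \frac{7}{2} \approx 3.5$)
$v{\left(o \right)} = - o + \frac{3}{5 \sqrt{o}}$ ($v{\left(o \right)} = - \frac{3}{\left(-5\right) \sqrt{o}} - o = - 3 \left(- \frac{1}{5 \sqrt{o}}\right) - o = \frac{3}{5 \sqrt{o}} - o = - o + \frac{3}{5 \sqrt{o}}$)
$\left(-6\right) 7 + v{\left(k \right)} = \left(-6\right) 7 + \left(\left(-1\right) \frac{7}{2} + \frac{3}{5 \frac{\sqrt{14}}{2}}\right) = -42 - \left(\frac{7}{2} - \frac{3 \frac{\sqrt{14}}{7}}{5}\right) = -42 - \left(\frac{7}{2} - \frac{3 \sqrt{14}}{35}\right) = - \frac{91}{2} + \frac{3 \sqrt{14}}{35}$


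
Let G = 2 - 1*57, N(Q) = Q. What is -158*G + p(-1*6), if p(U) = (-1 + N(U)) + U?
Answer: 8677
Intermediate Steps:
G = -55 (G = 2 - 57 = -55)
p(U) = -1 + 2*U (p(U) = (-1 + U) + U = -1 + 2*U)
-158*G + p(-1*6) = -158*(-55) + (-1 + 2*(-1*6)) = 8690 + (-1 + 2*(-6)) = 8690 + (-1 - 12) = 8690 - 13 = 8677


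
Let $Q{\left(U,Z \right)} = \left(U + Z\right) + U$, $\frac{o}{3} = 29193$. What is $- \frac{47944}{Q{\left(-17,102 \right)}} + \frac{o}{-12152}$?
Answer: $- \frac{147142715}{206584} \approx -712.27$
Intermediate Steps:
$o = 87579$ ($o = 3 \cdot 29193 = 87579$)
$Q{\left(U,Z \right)} = Z + 2 U$
$- \frac{47944}{Q{\left(-17,102 \right)}} + \frac{o}{-12152} = - \frac{47944}{102 + 2 \left(-17\right)} + \frac{87579}{-12152} = - \frac{47944}{102 - 34} + 87579 \left(- \frac{1}{12152}\right) = - \frac{47944}{68} - \frac{87579}{12152} = \left(-47944\right) \frac{1}{68} - \frac{87579}{12152} = - \frac{11986}{17} - \frac{87579}{12152} = - \frac{147142715}{206584}$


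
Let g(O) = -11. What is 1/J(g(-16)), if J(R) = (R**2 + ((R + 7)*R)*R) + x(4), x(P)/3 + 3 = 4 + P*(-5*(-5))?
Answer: -1/60 ≈ -0.016667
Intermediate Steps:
x(P) = 3 + 75*P (x(P) = -9 + 3*(4 + P*(-5*(-5))) = -9 + 3*(4 + P*25) = -9 + 3*(4 + 25*P) = -9 + (12 + 75*P) = 3 + 75*P)
J(R) = 303 + R**2 + R**2*(7 + R) (J(R) = (R**2 + ((R + 7)*R)*R) + (3 + 75*4) = (R**2 + ((7 + R)*R)*R) + (3 + 300) = (R**2 + (R*(7 + R))*R) + 303 = (R**2 + R**2*(7 + R)) + 303 = 303 + R**2 + R**2*(7 + R))
1/J(g(-16)) = 1/(303 + (-11)**3 + 8*(-11)**2) = 1/(303 - 1331 + 8*121) = 1/(303 - 1331 + 968) = 1/(-60) = -1/60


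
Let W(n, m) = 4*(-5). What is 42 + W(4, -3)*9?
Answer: -138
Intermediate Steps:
W(n, m) = -20
42 + W(4, -3)*9 = 42 - 20*9 = 42 - 180 = -138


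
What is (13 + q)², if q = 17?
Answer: 900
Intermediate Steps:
(13 + q)² = (13 + 17)² = 30² = 900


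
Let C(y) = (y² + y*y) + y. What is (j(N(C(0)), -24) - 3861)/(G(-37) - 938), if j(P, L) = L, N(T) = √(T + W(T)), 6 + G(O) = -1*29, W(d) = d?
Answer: 555/139 ≈ 3.9928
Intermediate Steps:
C(y) = y + 2*y² (C(y) = (y² + y²) + y = 2*y² + y = y + 2*y²)
G(O) = -35 (G(O) = -6 - 1*29 = -6 - 29 = -35)
N(T) = √2*√T (N(T) = √(T + T) = √(2*T) = √2*√T)
(j(N(C(0)), -24) - 3861)/(G(-37) - 938) = (-24 - 3861)/(-35 - 938) = -3885/(-973) = -3885*(-1/973) = 555/139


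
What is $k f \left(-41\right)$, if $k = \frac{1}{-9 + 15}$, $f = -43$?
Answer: $\frac{1763}{6} \approx 293.83$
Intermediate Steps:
$k = \frac{1}{6} \approx 0.16667$
$k f \left(-41\right) = \frac{1}{6} \left(-43\right) \left(-41\right) = \left(- \frac{43}{6}\right) \left(-41\right) = \frac{1763}{6}$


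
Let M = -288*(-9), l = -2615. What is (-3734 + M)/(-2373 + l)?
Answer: 571/2494 ≈ 0.22895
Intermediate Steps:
M = 2592
(-3734 + M)/(-2373 + l) = (-3734 + 2592)/(-2373 - 2615) = -1142/(-4988) = -1142*(-1/4988) = 571/2494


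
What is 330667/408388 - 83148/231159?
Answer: 14160002543/31467520564 ≈ 0.44999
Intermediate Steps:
330667/408388 - 83148/231159 = 330667*(1/408388) - 83148*1/231159 = 330667/408388 - 27716/77053 = 14160002543/31467520564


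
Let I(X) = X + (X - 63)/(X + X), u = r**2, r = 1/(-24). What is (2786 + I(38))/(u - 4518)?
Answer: -30902256/49444973 ≈ -0.62498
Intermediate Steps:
r = -1/24 ≈ -0.041667
u = 1/576 (u = (-1/24)**2 = 1/576 ≈ 0.0017361)
I(X) = X + (-63 + X)/(2*X) (I(X) = X + (-63 + X)/((2*X)) = X + (-63 + X)*(1/(2*X)) = X + (-63 + X)/(2*X))
(2786 + I(38))/(u - 4518) = (2786 + (1/2 + 38 - 63/2/38))/(1/576 - 4518) = (2786 + (1/2 + 38 - 63/2*1/38))/(-2602367/576) = (2786 + (1/2 + 38 - 63/76))*(-576/2602367) = (2786 + 2863/76)*(-576/2602367) = (214599/76)*(-576/2602367) = -30902256/49444973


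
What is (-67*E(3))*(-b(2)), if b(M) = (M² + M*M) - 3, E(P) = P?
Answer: 1005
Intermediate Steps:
b(M) = -3 + 2*M² (b(M) = (M² + M²) - 3 = 2*M² - 3 = -3 + 2*M²)
(-67*E(3))*(-b(2)) = (-67*3)*(-(-3 + 2*2²)) = -(-201)*(-3 + 2*4) = -(-201)*(-3 + 8) = -(-201)*5 = -201*(-5) = 1005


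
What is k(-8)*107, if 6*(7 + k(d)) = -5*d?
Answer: -107/3 ≈ -35.667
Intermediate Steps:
k(d) = -7 - 5*d/6 (k(d) = -7 + (-5*d)/6 = -7 - 5*d/6)
k(-8)*107 = (-7 - 5/6*(-8))*107 = (-7 + 20/3)*107 = -1/3*107 = -107/3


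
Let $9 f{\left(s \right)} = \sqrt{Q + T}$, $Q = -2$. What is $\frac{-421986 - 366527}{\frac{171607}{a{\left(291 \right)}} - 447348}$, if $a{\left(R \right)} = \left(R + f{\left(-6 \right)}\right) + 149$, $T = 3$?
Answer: $\frac{3123299993}{1770400965} \approx 1.7642$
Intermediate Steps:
$f{\left(s \right)} = \frac{1}{9}$ ($f{\left(s \right)} = \frac{\sqrt{-2 + 3}}{9} = \frac{\sqrt{1}}{9} = \frac{1}{9} \cdot 1 = \frac{1}{9}$)
$a{\left(R \right)} = \frac{1342}{9} + R$ ($a{\left(R \right)} = \left(R + \frac{1}{9}\right) + 149 = \left(\frac{1}{9} + R\right) + 149 = \frac{1342}{9} + R$)
$\frac{-421986 - 366527}{\frac{171607}{a{\left(291 \right)}} - 447348} = \frac{-421986 - 366527}{\frac{171607}{\frac{1342}{9} + 291} - 447348} = - \frac{788513}{\frac{171607}{\frac{3961}{9}} - 447348} = - \frac{788513}{171607 \cdot \frac{9}{3961} - 447348} = - \frac{788513}{\frac{1544463}{3961} - 447348} = - \frac{788513}{- \frac{1770400965}{3961}} = \left(-788513\right) \left(- \frac{3961}{1770400965}\right) = \frac{3123299993}{1770400965}$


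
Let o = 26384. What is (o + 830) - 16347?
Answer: 10867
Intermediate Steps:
(o + 830) - 16347 = (26384 + 830) - 16347 = 27214 - 16347 = 10867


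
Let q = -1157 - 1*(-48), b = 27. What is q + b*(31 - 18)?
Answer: -758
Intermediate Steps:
q = -1109 (q = -1157 + 48 = -1109)
q + b*(31 - 18) = -1109 + 27*(31 - 18) = -1109 + 27*13 = -1109 + 351 = -758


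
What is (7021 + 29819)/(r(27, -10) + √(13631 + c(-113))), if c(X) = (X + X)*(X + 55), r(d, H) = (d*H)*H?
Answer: 11052000/807029 - 12280*√2971/807029 ≈ 12.865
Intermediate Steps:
r(d, H) = d*H² (r(d, H) = (H*d)*H = d*H²)
c(X) = 2*X*(55 + X) (c(X) = (2*X)*(55 + X) = 2*X*(55 + X))
(7021 + 29819)/(r(27, -10) + √(13631 + c(-113))) = (7021 + 29819)/(27*(-10)² + √(13631 + 2*(-113)*(55 - 113))) = 36840/(27*100 + √(13631 + 2*(-113)*(-58))) = 36840/(2700 + √(13631 + 13108)) = 36840/(2700 + √26739) = 36840/(2700 + 3*√2971)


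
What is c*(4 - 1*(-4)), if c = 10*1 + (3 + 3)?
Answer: 128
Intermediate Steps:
c = 16 (c = 10 + 6 = 16)
c*(4 - 1*(-4)) = 16*(4 - 1*(-4)) = 16*(4 + 4) = 16*8 = 128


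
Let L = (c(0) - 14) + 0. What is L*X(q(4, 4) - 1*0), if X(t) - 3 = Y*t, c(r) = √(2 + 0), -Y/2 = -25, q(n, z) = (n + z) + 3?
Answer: -7742 + 553*√2 ≈ -6959.9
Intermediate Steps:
q(n, z) = 3 + n + z
Y = 50 (Y = -2*(-25) = 50)
c(r) = √2
X(t) = 3 + 50*t
L = -14 + √2 (L = (√2 - 14) + 0 = (-14 + √2) + 0 = -14 + √2 ≈ -12.586)
L*X(q(4, 4) - 1*0) = (-14 + √2)*(3 + 50*((3 + 4 + 4) - 1*0)) = (-14 + √2)*(3 + 50*(11 + 0)) = (-14 + √2)*(3 + 50*11) = (-14 + √2)*(3 + 550) = (-14 + √2)*553 = -7742 + 553*√2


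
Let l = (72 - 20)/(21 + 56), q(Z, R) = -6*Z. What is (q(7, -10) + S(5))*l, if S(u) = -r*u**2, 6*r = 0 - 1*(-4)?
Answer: -832/21 ≈ -39.619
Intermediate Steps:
r = 2/3 (r = (0 - 1*(-4))/6 = (0 + 4)/6 = (1/6)*4 = 2/3 ≈ 0.66667)
l = 52/77 ≈ 0.67532
S(u) = -2*u**2/3
(q(7, -10) + S(5))*l = (-6*7 - 2/3*5**2)*(52/77) = (-42 - 2/3*25)*(52/77) = (-42 - 50/3)*(52/77) = -176/3*52/77 = -832/21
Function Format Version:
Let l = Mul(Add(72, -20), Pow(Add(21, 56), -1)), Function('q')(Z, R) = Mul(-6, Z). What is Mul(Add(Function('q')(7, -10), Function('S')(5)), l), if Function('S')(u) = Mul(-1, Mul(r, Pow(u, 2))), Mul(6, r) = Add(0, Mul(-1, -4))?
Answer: Rational(-832, 21) ≈ -39.619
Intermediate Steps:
r = Rational(2, 3) (r = Mul(Rational(1, 6), Add(0, Mul(-1, -4))) = Mul(Rational(1, 6), Add(0, 4)) = Mul(Rational(1, 6), 4) = Rational(2, 3) ≈ 0.66667)
l = Rational(52, 77) (l = Mul(52, Pow(77, -1)) = Mul(52, Rational(1, 77)) = Rational(52, 77) ≈ 0.67532)
Function('S')(u) = Mul(Rational(-2, 3), Pow(u, 2)) (Function('S')(u) = Mul(-1, Mul(Rational(2, 3), Pow(u, 2))) = Mul(Rational(-2, 3), Pow(u, 2)))
Mul(Add(Function('q')(7, -10), Function('S')(5)), l) = Mul(Add(Mul(-6, 7), Mul(Rational(-2, 3), Pow(5, 2))), Rational(52, 77)) = Mul(Add(-42, Mul(Rational(-2, 3), 25)), Rational(52, 77)) = Mul(Add(-42, Rational(-50, 3)), Rational(52, 77)) = Mul(Rational(-176, 3), Rational(52, 77)) = Rational(-832, 21)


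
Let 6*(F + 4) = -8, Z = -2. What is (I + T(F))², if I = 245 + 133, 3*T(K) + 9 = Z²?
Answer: 1274641/9 ≈ 1.4163e+5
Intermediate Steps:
F = -16/3 (F = -4 + (⅙)*(-8) = -4 - 4/3 = -16/3 ≈ -5.3333)
T(K) = -5/3 (T(K) = -3 + (⅓)*(-2)² = -3 + (⅓)*4 = -3 + 4/3 = -5/3)
I = 378
(I + T(F))² = (378 - 5/3)² = (1129/3)² = 1274641/9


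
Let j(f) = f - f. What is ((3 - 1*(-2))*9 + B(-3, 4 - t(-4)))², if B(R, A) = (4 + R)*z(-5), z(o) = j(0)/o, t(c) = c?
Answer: 2025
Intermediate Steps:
j(f) = 0
z(o) = 0 (z(o) = 0/o = 0)
B(R, A) = 0 (B(R, A) = (4 + R)*0 = 0)
((3 - 1*(-2))*9 + B(-3, 4 - t(-4)))² = ((3 - 1*(-2))*9 + 0)² = ((3 + 2)*9 + 0)² = (5*9 + 0)² = (45 + 0)² = 45² = 2025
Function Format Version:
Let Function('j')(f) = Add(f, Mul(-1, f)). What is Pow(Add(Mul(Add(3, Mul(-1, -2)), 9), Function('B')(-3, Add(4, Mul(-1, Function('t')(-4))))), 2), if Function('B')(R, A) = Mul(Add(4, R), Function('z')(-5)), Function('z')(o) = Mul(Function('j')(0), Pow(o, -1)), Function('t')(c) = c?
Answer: 2025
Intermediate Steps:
Function('j')(f) = 0
Function('z')(o) = 0 (Function('z')(o) = Mul(0, Pow(o, -1)) = 0)
Function('B')(R, A) = 0 (Function('B')(R, A) = Mul(Add(4, R), 0) = 0)
Pow(Add(Mul(Add(3, Mul(-1, -2)), 9), Function('B')(-3, Add(4, Mul(-1, Function('t')(-4))))), 2) = Pow(Add(Mul(Add(3, Mul(-1, -2)), 9), 0), 2) = Pow(Add(Mul(Add(3, 2), 9), 0), 2) = Pow(Add(Mul(5, 9), 0), 2) = Pow(Add(45, 0), 2) = Pow(45, 2) = 2025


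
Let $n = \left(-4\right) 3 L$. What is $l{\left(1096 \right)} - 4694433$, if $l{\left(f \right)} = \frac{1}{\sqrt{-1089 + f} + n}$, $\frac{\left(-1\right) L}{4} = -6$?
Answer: $- \frac{389342190009}{82937} - \frac{\sqrt{7}}{82937} \approx -4.6944 \cdot 10^{6}$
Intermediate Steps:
$L = 24$ ($L = \left(-4\right) \left(-6\right) = 24$)
$n = -288$ ($n = \left(-4\right) 3 \cdot 24 = \left(-12\right) 24 = -288$)
$l{\left(f \right)} = \frac{1}{-288 + \sqrt{-1089 + f}}$ ($l{\left(f \right)} = \frac{1}{\sqrt{-1089 + f} - 288} = \frac{1}{-288 + \sqrt{-1089 + f}}$)
$l{\left(1096 \right)} - 4694433 = \frac{1}{-288 + \sqrt{-1089 + 1096}} - 4694433 = \frac{1}{-288 + \sqrt{7}} - 4694433 = -4694433 + \frac{1}{-288 + \sqrt{7}}$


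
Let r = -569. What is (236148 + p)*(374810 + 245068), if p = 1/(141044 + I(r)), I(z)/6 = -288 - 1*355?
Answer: 1434406526545533/9799 ≈ 1.4638e+11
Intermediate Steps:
I(z) = -3858 (I(z) = 6*(-288 - 1*355) = 6*(-288 - 355) = 6*(-643) = -3858)
p = 1/137186 (p = 1/(141044 - 3858) = 1/137186 ≈ 7.2894e-6)
(236148 + p)*(374810 + 245068) = (236148 + 1/137186)*(374810 + 245068) = (32396199529/137186)*619878 = 1434406526545533/9799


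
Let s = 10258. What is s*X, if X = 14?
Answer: 143612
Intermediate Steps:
s*X = 10258*14 = 143612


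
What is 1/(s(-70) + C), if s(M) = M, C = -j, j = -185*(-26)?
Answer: -1/4880 ≈ -0.00020492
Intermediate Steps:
j = 4810
C = -4810 (C = -1*4810 = -4810)
1/(s(-70) + C) = 1/(-70 - 4810) = 1/(-4880) = -1/4880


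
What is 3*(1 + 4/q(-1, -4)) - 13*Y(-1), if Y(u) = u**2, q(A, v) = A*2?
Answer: -16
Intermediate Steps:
q(A, v) = 2*A
3*(1 + 4/q(-1, -4)) - 13*Y(-1) = 3*(1 + 4/((2*(-1)))) - 13*(-1)**2 = 3*(1 + 4/(-2)) - 13*1 = 3*(1 + 4*(-1/2)) - 13 = 3*(1 - 2) - 13 = 3*(-1) - 13 = -3 - 13 = -16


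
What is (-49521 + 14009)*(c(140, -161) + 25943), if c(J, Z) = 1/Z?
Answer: -6449013168/7 ≈ -9.2129e+8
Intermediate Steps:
(-49521 + 14009)*(c(140, -161) + 25943) = (-49521 + 14009)*(1/(-161) + 25943) = -35512*(-1/161 + 25943) = -35512*4176822/161 = -6449013168/7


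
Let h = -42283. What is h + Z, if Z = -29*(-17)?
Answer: -41790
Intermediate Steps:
Z = 493
h + Z = -42283 + 493 = -41790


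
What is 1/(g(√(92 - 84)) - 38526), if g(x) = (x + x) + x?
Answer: -6421/247375434 - √2/247375434 ≈ -2.5962e-5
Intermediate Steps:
g(x) = 3*x (g(x) = 2*x + x = 3*x)
1/(g(√(92 - 84)) - 38526) = 1/(3*√(92 - 84) - 38526) = 1/(3*√8 - 38526) = 1/(3*(2*√2) - 38526) = 1/(6*√2 - 38526) = 1/(-38526 + 6*√2)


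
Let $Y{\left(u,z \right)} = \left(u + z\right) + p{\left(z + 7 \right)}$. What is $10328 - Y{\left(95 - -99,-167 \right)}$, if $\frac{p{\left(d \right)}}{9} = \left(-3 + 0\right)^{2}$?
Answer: $10220$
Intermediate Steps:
$p{\left(d \right)} = 81$ ($p{\left(d \right)} = 9 \left(-3 + 0\right)^{2} = 9 \left(-3\right)^{2} = 9 \cdot 9 = 81$)
$Y{\left(u,z \right)} = 81 + u + z$ ($Y{\left(u,z \right)} = \left(u + z\right) + 81 = 81 + u + z$)
$10328 - Y{\left(95 - -99,-167 \right)} = 10328 - \left(81 + \left(95 - -99\right) - 167\right) = 10328 - \left(81 + \left(95 + 99\right) - 167\right) = 10328 - \left(81 + 194 - 167\right) = 10328 - 108 = 10220$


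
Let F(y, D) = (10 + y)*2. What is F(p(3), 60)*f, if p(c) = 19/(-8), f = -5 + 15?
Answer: 305/2 ≈ 152.50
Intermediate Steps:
f = 10
p(c) = -19/8 (p(c) = 19*(-⅛) = -19/8)
F(y, D) = 20 + 2*y
F(p(3), 60)*f = (20 + 2*(-19/8))*10 = (20 - 19/4)*10 = (61/4)*10 = 305/2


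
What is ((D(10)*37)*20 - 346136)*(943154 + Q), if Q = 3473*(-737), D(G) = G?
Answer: 547548790992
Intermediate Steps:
Q = -2559601
((D(10)*37)*20 - 346136)*(943154 + Q) = ((10*37)*20 - 346136)*(943154 - 2559601) = (370*20 - 346136)*(-1616447) = (7400 - 346136)*(-1616447) = -338736*(-1616447) = 547548790992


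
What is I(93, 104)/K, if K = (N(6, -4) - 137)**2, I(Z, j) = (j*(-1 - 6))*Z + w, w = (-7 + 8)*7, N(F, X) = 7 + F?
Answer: -67697/15376 ≈ -4.4028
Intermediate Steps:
w = 7 (w = 1*7 = 7)
I(Z, j) = 7 - 7*Z*j (I(Z, j) = (j*(-1 - 6))*Z + 7 = (j*(-7))*Z + 7 = (-7*j)*Z + 7 = -7*Z*j + 7 = 7 - 7*Z*j)
K = 15376 (K = ((7 + 6) - 137)**2 = (13 - 137)**2 = (-124)**2 = 15376)
I(93, 104)/K = (7 - 7*93*104)/15376 = (7 - 67704)*(1/15376) = -67697*1/15376 = -67697/15376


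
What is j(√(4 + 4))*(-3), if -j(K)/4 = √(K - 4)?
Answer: 12*√(-4 + 2*√2) ≈ 12.989*I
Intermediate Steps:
j(K) = -4*√(-4 + K) (j(K) = -4*√(K - 4) = -4*√(-4 + K))
j(√(4 + 4))*(-3) = -4*√(-4 + √(4 + 4))*(-3) = -4*√(-4 + √8)*(-3) = -4*√(-4 + 2*√2)*(-3) = 12*√(-4 + 2*√2)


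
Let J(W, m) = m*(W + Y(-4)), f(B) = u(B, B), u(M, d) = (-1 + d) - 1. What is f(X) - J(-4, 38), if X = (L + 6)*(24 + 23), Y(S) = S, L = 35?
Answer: 2229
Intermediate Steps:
X = 1927 (X = (35 + 6)*(24 + 23) = 41*47 = 1927)
u(M, d) = -2 + d
f(B) = -2 + B
J(W, m) = m*(-4 + W) (J(W, m) = m*(W - 4) = m*(-4 + W))
f(X) - J(-4, 38) = (-2 + 1927) - 38*(-4 - 4) = 1925 - 38*(-8) = 1925 - 1*(-304) = 1925 + 304 = 2229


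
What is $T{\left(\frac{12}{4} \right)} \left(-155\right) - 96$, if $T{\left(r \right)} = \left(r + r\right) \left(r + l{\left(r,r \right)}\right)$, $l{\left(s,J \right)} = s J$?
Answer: $-11256$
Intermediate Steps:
$l{\left(s,J \right)} = J s$
$T{\left(r \right)} = 2 r \left(r + r^{2}\right)$ ($T{\left(r \right)} = \left(r + r\right) \left(r + r r\right) = 2 r \left(r + r^{2}\right)$)
$T{\left(\frac{12}{4} \right)} \left(-155\right) - 96 = 2 \left(\frac{12}{4}\right)^{2} \left(1 + \frac{12}{4}\right) \left(-155\right) - 96 = 2 \left(12 \cdot \frac{1}{4}\right)^{2} \left(1 + 12 \cdot \frac{1}{4}\right) \left(-155\right) - 96 = 2 \cdot 3^{2} \left(1 + 3\right) \left(-155\right) - 96 = 2 \cdot 9 \cdot 4 \left(-155\right) - 96 = 72 \left(-155\right) - 96 = -11160 - 96 = -11256$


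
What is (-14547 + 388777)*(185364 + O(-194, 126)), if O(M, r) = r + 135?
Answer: 69466443750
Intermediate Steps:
O(M, r) = 135 + r
(-14547 + 388777)*(185364 + O(-194, 126)) = (-14547 + 388777)*(185364 + (135 + 126)) = 374230*(185364 + 261) = 374230*185625 = 69466443750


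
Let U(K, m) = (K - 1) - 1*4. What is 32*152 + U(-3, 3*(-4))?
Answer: 4856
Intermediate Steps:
U(K, m) = -5 + K (U(K, m) = (-1 + K) - 4 = -5 + K)
32*152 + U(-3, 3*(-4)) = 32*152 + (-5 - 3) = 4864 - 8 = 4856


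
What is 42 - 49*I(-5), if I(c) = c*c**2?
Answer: 6167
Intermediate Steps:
I(c) = c**3
42 - 49*I(-5) = 42 - 49*(-5)**3 = 42 - 49*(-125) = 42 + 6125 = 6167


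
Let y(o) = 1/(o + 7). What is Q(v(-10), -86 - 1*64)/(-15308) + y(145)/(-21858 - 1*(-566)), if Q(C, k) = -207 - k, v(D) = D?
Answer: 46114645/12385641568 ≈ 0.0037232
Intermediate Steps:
y(o) = 1/(7 + o)
Q(v(-10), -86 - 1*64)/(-15308) + y(145)/(-21858 - 1*(-566)) = (-207 - (-86 - 1*64))/(-15308) + 1/((7 + 145)*(-21858 - 1*(-566))) = (-207 - (-86 - 64))*(-1/15308) + 1/(152*(-21858 + 566)) = (-207 - 1*(-150))*(-1/15308) + (1/152)/(-21292) = (-207 + 150)*(-1/15308) + (1/152)*(-1/21292) = -57*(-1/15308) - 1/3236384 = 57/15308 - 1/3236384 = 46114645/12385641568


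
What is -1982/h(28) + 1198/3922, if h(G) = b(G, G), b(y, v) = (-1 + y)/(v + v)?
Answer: -217639139/52947 ≈ -4110.5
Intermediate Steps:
b(y, v) = (-1 + y)/(2*v) (b(y, v) = (-1 + y)/((2*v)) = (-1 + y)*(1/(2*v)) = (-1 + y)/(2*v))
h(G) = (-1 + G)/(2*G)
-1982/h(28) + 1198/3922 = -1982*56/(-1 + 28) + 1198/3922 = -1982/((½)*(1/28)*27) + 1198*(1/3922) = -1982/27/56 + 599/1961 = -1982*56/27 + 599/1961 = -110992/27 + 599/1961 = -217639139/52947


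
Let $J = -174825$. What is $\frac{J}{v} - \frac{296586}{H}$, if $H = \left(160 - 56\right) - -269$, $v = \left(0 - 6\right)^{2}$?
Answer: $- \frac{8431869}{1492} \approx -5651.4$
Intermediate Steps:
$v = 36$ ($v = \left(-6\right)^{2} = 36$)
$H = 373$ ($H = 104 + 269 = 373$)
$\frac{J}{v} - \frac{296586}{H} = - \frac{174825}{36} - \frac{296586}{373} = \left(-174825\right) \frac{1}{36} - \frac{296586}{373} = - \frac{19425}{4} - \frac{296586}{373} = - \frac{8431869}{1492}$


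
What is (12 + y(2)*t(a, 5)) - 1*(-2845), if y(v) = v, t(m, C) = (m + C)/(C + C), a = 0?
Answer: 2858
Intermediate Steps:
t(m, C) = (C + m)/(2*C) (t(m, C) = (C + m)/((2*C)) = (C + m)*(1/(2*C)) = (C + m)/(2*C))
(12 + y(2)*t(a, 5)) - 1*(-2845) = (12 + 2*((1/2)*(5 + 0)/5)) - 1*(-2845) = (12 + 2*((1/2)*(1/5)*5)) + 2845 = (12 + 2*(1/2)) + 2845 = (12 + 1) + 2845 = 13 + 2845 = 2858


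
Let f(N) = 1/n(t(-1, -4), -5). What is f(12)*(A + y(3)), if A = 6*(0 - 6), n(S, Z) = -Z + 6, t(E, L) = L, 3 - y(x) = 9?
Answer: -42/11 ≈ -3.8182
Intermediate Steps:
y(x) = -6 (y(x) = 3 - 1*9 = 3 - 9 = -6)
n(S, Z) = 6 - Z
A = -36 (A = 6*(-6) = -36)
f(N) = 1/11 (f(N) = 1/(6 - 1*(-5)) = 1/(6 + 5) = 1/11)
f(12)*(A + y(3)) = (-36 - 6)/11 = (1/11)*(-42) = -42/11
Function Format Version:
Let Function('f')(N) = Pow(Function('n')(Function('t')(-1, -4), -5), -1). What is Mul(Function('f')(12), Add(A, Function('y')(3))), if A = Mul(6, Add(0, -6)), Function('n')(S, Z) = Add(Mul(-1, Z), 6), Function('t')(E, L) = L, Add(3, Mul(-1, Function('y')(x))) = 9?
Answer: Rational(-42, 11) ≈ -3.8182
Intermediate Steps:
Function('y')(x) = -6 (Function('y')(x) = Add(3, Mul(-1, 9)) = Add(3, -9) = -6)
Function('n')(S, Z) = Add(6, Mul(-1, Z))
A = -36 (A = Mul(6, -6) = -36)
Function('f')(N) = Rational(1, 11) (Function('f')(N) = Pow(Add(6, Mul(-1, -5)), -1) = Pow(Add(6, 5), -1) = Pow(11, -1) = Rational(1, 11))
Mul(Function('f')(12), Add(A, Function('y')(3))) = Mul(Rational(1, 11), Add(-36, -6)) = Mul(Rational(1, 11), -42) = Rational(-42, 11)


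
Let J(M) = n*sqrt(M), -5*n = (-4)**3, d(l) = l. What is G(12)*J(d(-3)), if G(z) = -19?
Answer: -1216*I*sqrt(3)/5 ≈ -421.23*I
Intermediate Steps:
n = 64/5 (n = -1/5*(-4)**3 = -1/5*(-64) = 64/5 ≈ 12.800)
J(M) = 64*sqrt(M)/5
G(12)*J(d(-3)) = -1216*sqrt(-3)/5 = -1216*I*sqrt(3)/5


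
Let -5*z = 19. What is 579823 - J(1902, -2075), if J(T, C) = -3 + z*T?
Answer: 2935268/5 ≈ 5.8705e+5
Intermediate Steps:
z = -19/5 (z = -⅕*19 = -19/5 ≈ -3.8000)
J(T, C) = -3 - 19*T/5
579823 - J(1902, -2075) = 579823 - (-3 - 19/5*1902) = 579823 - (-3 - 36138/5) = 579823 - 1*(-36153/5) = 579823 + 36153/5 = 2935268/5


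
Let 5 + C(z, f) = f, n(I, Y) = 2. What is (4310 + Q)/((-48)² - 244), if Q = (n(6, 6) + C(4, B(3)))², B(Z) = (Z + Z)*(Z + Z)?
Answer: 5399/2060 ≈ 2.6209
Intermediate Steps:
B(Z) = 4*Z² (B(Z) = (2*Z)*(2*Z) = 4*Z²)
C(z, f) = -5 + f
Q = 1089 (Q = (2 + (-5 + 4*3²))² = (2 + (-5 + 4*9))² = (2 + (-5 + 36))² = (2 + 31)² = 33² = 1089)
(4310 + Q)/((-48)² - 244) = (4310 + 1089)/((-48)² - 244) = 5399/(2304 - 244) = 5399/2060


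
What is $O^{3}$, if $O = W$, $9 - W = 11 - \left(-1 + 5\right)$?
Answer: $8$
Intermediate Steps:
$W = 2$ ($W = 9 - \left(11 - \left(-1 + 5\right)\right) = 9 - \left(11 - 4\right) = 9 - 7 = 2$)
$O = 2$
$O^{3} = 2^{3} = 8$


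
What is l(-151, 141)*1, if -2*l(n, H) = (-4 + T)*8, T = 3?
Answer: 4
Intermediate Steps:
l(n, H) = 4 (l(n, H) = -(-4 + 3)*8/2 = -(-1)*8/2 = -½*(-8) = 4)
l(-151, 141)*1 = 4*1 = 4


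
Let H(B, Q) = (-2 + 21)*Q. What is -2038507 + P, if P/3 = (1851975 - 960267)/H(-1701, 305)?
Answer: -621603839/305 ≈ -2.0380e+6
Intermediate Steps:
H(B, Q) = 19*Q
P = 140796/305 (P = 3*((1851975 - 960267)/((19*305))) = 3*(891708/5795) = 3*(891708*(1/5795)) = 3*(46932/305) = 140796/305 ≈ 461.63)
-2038507 + P = -2038507 + 140796/305 = -621603839/305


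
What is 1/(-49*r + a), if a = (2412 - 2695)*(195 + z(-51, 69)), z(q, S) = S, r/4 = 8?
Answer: -1/76280 ≈ -1.3110e-5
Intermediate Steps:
r = 32 (r = 4*8 = 32)
a = -74712 (a = (2412 - 2695)*(195 + 69) = -283*264 = -74712)
1/(-49*r + a) = 1/(-49*32 - 74712) = 1/(-1568 - 74712) = 1/(-76280) = -1/76280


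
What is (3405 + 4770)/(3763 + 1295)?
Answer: 2725/1686 ≈ 1.6163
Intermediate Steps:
(3405 + 4770)/(3763 + 1295) = 8175/5058 = 8175*(1/5058) = 2725/1686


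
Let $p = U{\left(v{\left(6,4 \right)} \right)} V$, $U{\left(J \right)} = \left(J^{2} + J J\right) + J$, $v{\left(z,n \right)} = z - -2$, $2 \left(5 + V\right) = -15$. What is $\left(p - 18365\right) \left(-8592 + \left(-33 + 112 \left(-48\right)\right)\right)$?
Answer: $280930065$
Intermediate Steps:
$V = - \frac{25}{2}$ ($V = -5 + \frac{1}{2} \left(-15\right) = -5 - \frac{15}{2} = - \frac{25}{2} \approx -12.5$)
$v{\left(z,n \right)} = 2 + z$ ($v{\left(z,n \right)} = z + 2 = 2 + z$)
$U{\left(J \right)} = J + 2 J^{2}$ ($U{\left(J \right)} = \left(J^{2} + J^{2}\right) + J = 2 J^{2} + J = J + 2 J^{2}$)
$p = -1700$ ($p = \left(2 + 6\right) \left(1 + 2 \left(2 + 6\right)\right) \left(- \frac{25}{2}\right) = 8 \left(1 + 2 \cdot 8\right) \left(- \frac{25}{2}\right) = 8 \left(1 + 16\right) \left(- \frac{25}{2}\right) = 8 \cdot 17 \left(- \frac{25}{2}\right) = 136 \left(- \frac{25}{2}\right) = -1700$)
$\left(p - 18365\right) \left(-8592 + \left(-33 + 112 \left(-48\right)\right)\right) = \left(-1700 - 18365\right) \left(-8592 + \left(-33 + 112 \left(-48\right)\right)\right) = - 20065 \left(-8592 - 5409\right) = \left(-20065\right) \left(-14001\right) = 280930065$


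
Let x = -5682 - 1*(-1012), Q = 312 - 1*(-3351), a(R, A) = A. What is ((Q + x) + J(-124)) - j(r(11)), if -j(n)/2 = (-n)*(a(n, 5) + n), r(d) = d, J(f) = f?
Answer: -1483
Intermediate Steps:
Q = 3663 (Q = 312 + 3351 = 3663)
x = -4670 (x = -5682 + 1012 = -4670)
j(n) = 2*n*(5 + n) (j(n) = -2*(-n)*(5 + n) = -(-2)*n*(5 + n) = 2*n*(5 + n))
((Q + x) + J(-124)) - j(r(11)) = ((3663 - 4670) - 124) - 2*11*(5 + 11) = (-1007 - 124) - 2*11*16 = -1131 - 1*352 = -1131 - 352 = -1483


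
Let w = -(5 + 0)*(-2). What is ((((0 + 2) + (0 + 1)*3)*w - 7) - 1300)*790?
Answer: -993030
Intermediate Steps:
w = 10 (w = -1*5*(-2) = -5*(-2) = 10)
((((0 + 2) + (0 + 1)*3)*w - 7) - 1300)*790 = ((((0 + 2) + (0 + 1)*3)*10 - 7) - 1300)*790 = (((2 + 1*3)*10 - 7) - 1300)*790 = (((2 + 3)*10 - 7) - 1300)*790 = ((5*10 - 7) - 1300)*790 = ((50 - 7) - 1300)*790 = (43 - 1300)*790 = -1257*790 = -993030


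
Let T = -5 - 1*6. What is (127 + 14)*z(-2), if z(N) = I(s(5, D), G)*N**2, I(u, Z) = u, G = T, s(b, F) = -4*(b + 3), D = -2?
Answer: -18048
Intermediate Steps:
s(b, F) = -12 - 4*b (s(b, F) = -4*(3 + b) = -12 - 4*b)
T = -11 (T = -5 - 6 = -11)
G = -11
z(N) = -32*N**2 (z(N) = (-12 - 4*5)*N**2 = (-12 - 20)*N**2 = -32*N**2)
(127 + 14)*z(-2) = (127 + 14)*(-32*(-2)**2) = 141*(-32*4) = 141*(-128) = -18048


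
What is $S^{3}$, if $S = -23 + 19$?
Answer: $-64$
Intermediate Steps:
$S = -4$
$S^{3} = \left(-4\right)^{3} = -64$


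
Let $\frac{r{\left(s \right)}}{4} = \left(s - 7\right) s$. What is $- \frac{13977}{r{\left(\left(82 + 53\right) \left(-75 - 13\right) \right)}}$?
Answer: $- \frac{1553}{62763360} \approx -2.4744 \cdot 10^{-5}$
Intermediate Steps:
$r{\left(s \right)} = 4 s \left(-7 + s\right)$ ($r{\left(s \right)} = 4 \left(s - 7\right) s = 4 \left(-7 + s\right) s = 4 s \left(-7 + s\right)$)
$- \frac{13977}{r{\left(\left(82 + 53\right) \left(-75 - 13\right) \right)}} = - \frac{13977}{4 \left(82 + 53\right) \left(-75 - 13\right) \left(-7 + \left(82 + 53\right) \left(-75 - 13\right)\right)} = - \frac{13977}{4 \cdot 135 \left(-88\right) \left(-7 + 135 \left(-88\right)\right)} = - \frac{13977}{4 \left(-11880\right) \left(-7 - 11880\right)} = - \frac{13977}{4 \left(-11880\right) \left(-11887\right)} = - \frac{13977}{564870240} = \left(-13977\right) \frac{1}{564870240} = - \frac{1553}{62763360}$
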